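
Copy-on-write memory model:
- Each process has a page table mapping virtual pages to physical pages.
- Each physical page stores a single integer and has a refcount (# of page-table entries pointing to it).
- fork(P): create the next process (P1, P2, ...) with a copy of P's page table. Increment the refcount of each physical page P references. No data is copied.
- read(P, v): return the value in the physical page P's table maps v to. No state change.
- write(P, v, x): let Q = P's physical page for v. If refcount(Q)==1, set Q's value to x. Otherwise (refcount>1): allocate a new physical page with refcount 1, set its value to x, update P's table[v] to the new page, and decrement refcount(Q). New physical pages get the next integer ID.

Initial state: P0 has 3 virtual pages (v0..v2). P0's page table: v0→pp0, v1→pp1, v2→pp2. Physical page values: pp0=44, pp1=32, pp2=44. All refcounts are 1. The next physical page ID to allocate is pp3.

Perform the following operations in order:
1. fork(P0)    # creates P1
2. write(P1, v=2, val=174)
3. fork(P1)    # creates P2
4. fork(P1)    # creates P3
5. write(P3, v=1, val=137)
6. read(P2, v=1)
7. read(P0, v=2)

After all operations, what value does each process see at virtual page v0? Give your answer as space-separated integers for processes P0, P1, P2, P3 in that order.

Op 1: fork(P0) -> P1. 3 ppages; refcounts: pp0:2 pp1:2 pp2:2
Op 2: write(P1, v2, 174). refcount(pp2)=2>1 -> COPY to pp3. 4 ppages; refcounts: pp0:2 pp1:2 pp2:1 pp3:1
Op 3: fork(P1) -> P2. 4 ppages; refcounts: pp0:3 pp1:3 pp2:1 pp3:2
Op 4: fork(P1) -> P3. 4 ppages; refcounts: pp0:4 pp1:4 pp2:1 pp3:3
Op 5: write(P3, v1, 137). refcount(pp1)=4>1 -> COPY to pp4. 5 ppages; refcounts: pp0:4 pp1:3 pp2:1 pp3:3 pp4:1
Op 6: read(P2, v1) -> 32. No state change.
Op 7: read(P0, v2) -> 44. No state change.
P0: v0 -> pp0 = 44
P1: v0 -> pp0 = 44
P2: v0 -> pp0 = 44
P3: v0 -> pp0 = 44

Answer: 44 44 44 44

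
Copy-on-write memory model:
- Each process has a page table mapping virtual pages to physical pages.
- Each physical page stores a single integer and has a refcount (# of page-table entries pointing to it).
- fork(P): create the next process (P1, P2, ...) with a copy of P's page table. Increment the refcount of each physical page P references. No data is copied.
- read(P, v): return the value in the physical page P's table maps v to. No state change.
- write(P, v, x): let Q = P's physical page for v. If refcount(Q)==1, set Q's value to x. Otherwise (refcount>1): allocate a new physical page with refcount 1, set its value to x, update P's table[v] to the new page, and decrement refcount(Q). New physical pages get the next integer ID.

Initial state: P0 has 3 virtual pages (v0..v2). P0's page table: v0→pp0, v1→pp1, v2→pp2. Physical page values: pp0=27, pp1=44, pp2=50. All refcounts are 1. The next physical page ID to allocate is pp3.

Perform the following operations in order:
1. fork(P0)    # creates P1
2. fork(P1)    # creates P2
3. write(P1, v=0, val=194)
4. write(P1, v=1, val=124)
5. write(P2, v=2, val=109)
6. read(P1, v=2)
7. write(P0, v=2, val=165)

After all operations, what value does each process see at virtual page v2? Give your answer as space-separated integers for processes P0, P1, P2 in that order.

Answer: 165 50 109

Derivation:
Op 1: fork(P0) -> P1. 3 ppages; refcounts: pp0:2 pp1:2 pp2:2
Op 2: fork(P1) -> P2. 3 ppages; refcounts: pp0:3 pp1:3 pp2:3
Op 3: write(P1, v0, 194). refcount(pp0)=3>1 -> COPY to pp3. 4 ppages; refcounts: pp0:2 pp1:3 pp2:3 pp3:1
Op 4: write(P1, v1, 124). refcount(pp1)=3>1 -> COPY to pp4. 5 ppages; refcounts: pp0:2 pp1:2 pp2:3 pp3:1 pp4:1
Op 5: write(P2, v2, 109). refcount(pp2)=3>1 -> COPY to pp5. 6 ppages; refcounts: pp0:2 pp1:2 pp2:2 pp3:1 pp4:1 pp5:1
Op 6: read(P1, v2) -> 50. No state change.
Op 7: write(P0, v2, 165). refcount(pp2)=2>1 -> COPY to pp6. 7 ppages; refcounts: pp0:2 pp1:2 pp2:1 pp3:1 pp4:1 pp5:1 pp6:1
P0: v2 -> pp6 = 165
P1: v2 -> pp2 = 50
P2: v2 -> pp5 = 109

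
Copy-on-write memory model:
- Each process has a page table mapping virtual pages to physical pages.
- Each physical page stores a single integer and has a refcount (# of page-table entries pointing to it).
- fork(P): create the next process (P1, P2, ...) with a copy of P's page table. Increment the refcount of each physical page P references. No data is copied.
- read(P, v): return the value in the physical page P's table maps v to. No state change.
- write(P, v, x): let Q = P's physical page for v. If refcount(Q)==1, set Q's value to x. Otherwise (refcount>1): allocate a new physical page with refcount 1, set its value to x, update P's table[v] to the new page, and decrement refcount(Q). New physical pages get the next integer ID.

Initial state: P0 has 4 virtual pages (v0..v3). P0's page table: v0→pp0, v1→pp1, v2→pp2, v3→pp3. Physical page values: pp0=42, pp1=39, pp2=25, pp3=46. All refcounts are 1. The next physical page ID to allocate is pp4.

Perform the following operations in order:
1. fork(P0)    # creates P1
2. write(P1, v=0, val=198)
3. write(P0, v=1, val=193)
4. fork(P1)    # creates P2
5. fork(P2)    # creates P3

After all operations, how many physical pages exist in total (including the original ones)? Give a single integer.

Op 1: fork(P0) -> P1. 4 ppages; refcounts: pp0:2 pp1:2 pp2:2 pp3:2
Op 2: write(P1, v0, 198). refcount(pp0)=2>1 -> COPY to pp4. 5 ppages; refcounts: pp0:1 pp1:2 pp2:2 pp3:2 pp4:1
Op 3: write(P0, v1, 193). refcount(pp1)=2>1 -> COPY to pp5. 6 ppages; refcounts: pp0:1 pp1:1 pp2:2 pp3:2 pp4:1 pp5:1
Op 4: fork(P1) -> P2. 6 ppages; refcounts: pp0:1 pp1:2 pp2:3 pp3:3 pp4:2 pp5:1
Op 5: fork(P2) -> P3. 6 ppages; refcounts: pp0:1 pp1:3 pp2:4 pp3:4 pp4:3 pp5:1

Answer: 6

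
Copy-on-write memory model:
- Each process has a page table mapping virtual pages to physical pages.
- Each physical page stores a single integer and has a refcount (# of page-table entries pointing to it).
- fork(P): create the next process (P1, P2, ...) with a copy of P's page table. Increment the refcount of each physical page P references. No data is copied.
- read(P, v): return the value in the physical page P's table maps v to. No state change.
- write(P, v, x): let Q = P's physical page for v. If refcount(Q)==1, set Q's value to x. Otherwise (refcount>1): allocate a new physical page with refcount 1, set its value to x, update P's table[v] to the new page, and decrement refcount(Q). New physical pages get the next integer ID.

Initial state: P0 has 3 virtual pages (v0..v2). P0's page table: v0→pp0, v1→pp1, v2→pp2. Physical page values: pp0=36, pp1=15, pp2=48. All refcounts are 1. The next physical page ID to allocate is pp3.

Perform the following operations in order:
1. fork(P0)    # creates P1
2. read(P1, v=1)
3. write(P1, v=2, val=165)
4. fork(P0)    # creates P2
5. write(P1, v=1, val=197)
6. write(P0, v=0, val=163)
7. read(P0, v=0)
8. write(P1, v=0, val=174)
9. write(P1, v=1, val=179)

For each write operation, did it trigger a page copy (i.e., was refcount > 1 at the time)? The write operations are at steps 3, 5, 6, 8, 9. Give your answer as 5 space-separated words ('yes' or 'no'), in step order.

Op 1: fork(P0) -> P1. 3 ppages; refcounts: pp0:2 pp1:2 pp2:2
Op 2: read(P1, v1) -> 15. No state change.
Op 3: write(P1, v2, 165). refcount(pp2)=2>1 -> COPY to pp3. 4 ppages; refcounts: pp0:2 pp1:2 pp2:1 pp3:1
Op 4: fork(P0) -> P2. 4 ppages; refcounts: pp0:3 pp1:3 pp2:2 pp3:1
Op 5: write(P1, v1, 197). refcount(pp1)=3>1 -> COPY to pp4. 5 ppages; refcounts: pp0:3 pp1:2 pp2:2 pp3:1 pp4:1
Op 6: write(P0, v0, 163). refcount(pp0)=3>1 -> COPY to pp5. 6 ppages; refcounts: pp0:2 pp1:2 pp2:2 pp3:1 pp4:1 pp5:1
Op 7: read(P0, v0) -> 163. No state change.
Op 8: write(P1, v0, 174). refcount(pp0)=2>1 -> COPY to pp6. 7 ppages; refcounts: pp0:1 pp1:2 pp2:2 pp3:1 pp4:1 pp5:1 pp6:1
Op 9: write(P1, v1, 179). refcount(pp4)=1 -> write in place. 7 ppages; refcounts: pp0:1 pp1:2 pp2:2 pp3:1 pp4:1 pp5:1 pp6:1

yes yes yes yes no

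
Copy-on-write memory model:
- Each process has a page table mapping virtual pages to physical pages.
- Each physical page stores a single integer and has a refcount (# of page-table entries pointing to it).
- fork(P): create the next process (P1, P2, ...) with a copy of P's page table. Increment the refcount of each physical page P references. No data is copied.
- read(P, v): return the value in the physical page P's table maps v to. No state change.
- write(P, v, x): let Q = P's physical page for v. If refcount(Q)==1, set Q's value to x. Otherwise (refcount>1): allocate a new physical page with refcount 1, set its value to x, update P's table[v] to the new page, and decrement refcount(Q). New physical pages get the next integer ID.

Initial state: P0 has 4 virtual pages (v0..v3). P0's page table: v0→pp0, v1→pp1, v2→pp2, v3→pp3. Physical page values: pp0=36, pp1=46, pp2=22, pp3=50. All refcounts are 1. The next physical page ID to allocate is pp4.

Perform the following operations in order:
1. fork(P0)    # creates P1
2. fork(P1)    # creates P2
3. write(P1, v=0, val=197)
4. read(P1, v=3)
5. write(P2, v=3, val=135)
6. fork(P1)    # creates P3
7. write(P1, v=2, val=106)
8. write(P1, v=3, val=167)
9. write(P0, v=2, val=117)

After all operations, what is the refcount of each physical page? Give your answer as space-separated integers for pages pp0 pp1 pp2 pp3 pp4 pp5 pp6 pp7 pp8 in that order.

Op 1: fork(P0) -> P1. 4 ppages; refcounts: pp0:2 pp1:2 pp2:2 pp3:2
Op 2: fork(P1) -> P2. 4 ppages; refcounts: pp0:3 pp1:3 pp2:3 pp3:3
Op 3: write(P1, v0, 197). refcount(pp0)=3>1 -> COPY to pp4. 5 ppages; refcounts: pp0:2 pp1:3 pp2:3 pp3:3 pp4:1
Op 4: read(P1, v3) -> 50. No state change.
Op 5: write(P2, v3, 135). refcount(pp3)=3>1 -> COPY to pp5. 6 ppages; refcounts: pp0:2 pp1:3 pp2:3 pp3:2 pp4:1 pp5:1
Op 6: fork(P1) -> P3. 6 ppages; refcounts: pp0:2 pp1:4 pp2:4 pp3:3 pp4:2 pp5:1
Op 7: write(P1, v2, 106). refcount(pp2)=4>1 -> COPY to pp6. 7 ppages; refcounts: pp0:2 pp1:4 pp2:3 pp3:3 pp4:2 pp5:1 pp6:1
Op 8: write(P1, v3, 167). refcount(pp3)=3>1 -> COPY to pp7. 8 ppages; refcounts: pp0:2 pp1:4 pp2:3 pp3:2 pp4:2 pp5:1 pp6:1 pp7:1
Op 9: write(P0, v2, 117). refcount(pp2)=3>1 -> COPY to pp8. 9 ppages; refcounts: pp0:2 pp1:4 pp2:2 pp3:2 pp4:2 pp5:1 pp6:1 pp7:1 pp8:1

Answer: 2 4 2 2 2 1 1 1 1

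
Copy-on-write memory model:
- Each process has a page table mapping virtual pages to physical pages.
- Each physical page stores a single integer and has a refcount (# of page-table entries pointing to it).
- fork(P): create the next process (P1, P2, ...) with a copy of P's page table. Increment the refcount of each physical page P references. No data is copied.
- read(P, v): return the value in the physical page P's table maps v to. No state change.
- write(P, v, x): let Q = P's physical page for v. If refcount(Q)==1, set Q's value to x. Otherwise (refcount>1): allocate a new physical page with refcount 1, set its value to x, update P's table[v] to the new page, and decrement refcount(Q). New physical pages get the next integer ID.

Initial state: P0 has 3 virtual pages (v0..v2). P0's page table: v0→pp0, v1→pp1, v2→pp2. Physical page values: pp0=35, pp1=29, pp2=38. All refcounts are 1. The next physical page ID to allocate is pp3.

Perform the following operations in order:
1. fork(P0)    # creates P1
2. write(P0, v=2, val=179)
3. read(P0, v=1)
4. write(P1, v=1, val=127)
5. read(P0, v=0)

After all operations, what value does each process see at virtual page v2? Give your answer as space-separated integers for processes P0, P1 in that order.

Answer: 179 38

Derivation:
Op 1: fork(P0) -> P1. 3 ppages; refcounts: pp0:2 pp1:2 pp2:2
Op 2: write(P0, v2, 179). refcount(pp2)=2>1 -> COPY to pp3. 4 ppages; refcounts: pp0:2 pp1:2 pp2:1 pp3:1
Op 3: read(P0, v1) -> 29. No state change.
Op 4: write(P1, v1, 127). refcount(pp1)=2>1 -> COPY to pp4. 5 ppages; refcounts: pp0:2 pp1:1 pp2:1 pp3:1 pp4:1
Op 5: read(P0, v0) -> 35. No state change.
P0: v2 -> pp3 = 179
P1: v2 -> pp2 = 38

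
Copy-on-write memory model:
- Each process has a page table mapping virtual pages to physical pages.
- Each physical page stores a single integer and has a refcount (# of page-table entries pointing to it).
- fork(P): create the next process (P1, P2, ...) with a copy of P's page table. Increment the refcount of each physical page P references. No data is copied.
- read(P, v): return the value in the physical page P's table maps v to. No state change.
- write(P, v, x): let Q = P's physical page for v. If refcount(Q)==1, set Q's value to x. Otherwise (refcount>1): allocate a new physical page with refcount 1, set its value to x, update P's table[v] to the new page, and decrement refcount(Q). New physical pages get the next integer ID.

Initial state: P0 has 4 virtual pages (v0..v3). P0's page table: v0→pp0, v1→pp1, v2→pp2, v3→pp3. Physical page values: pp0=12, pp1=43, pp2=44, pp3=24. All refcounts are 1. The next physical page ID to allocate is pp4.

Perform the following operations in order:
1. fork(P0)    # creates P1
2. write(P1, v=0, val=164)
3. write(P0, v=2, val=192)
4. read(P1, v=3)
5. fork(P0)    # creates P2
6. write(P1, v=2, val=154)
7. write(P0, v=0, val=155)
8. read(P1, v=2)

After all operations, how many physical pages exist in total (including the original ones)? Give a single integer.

Op 1: fork(P0) -> P1. 4 ppages; refcounts: pp0:2 pp1:2 pp2:2 pp3:2
Op 2: write(P1, v0, 164). refcount(pp0)=2>1 -> COPY to pp4. 5 ppages; refcounts: pp0:1 pp1:2 pp2:2 pp3:2 pp4:1
Op 3: write(P0, v2, 192). refcount(pp2)=2>1 -> COPY to pp5. 6 ppages; refcounts: pp0:1 pp1:2 pp2:1 pp3:2 pp4:1 pp5:1
Op 4: read(P1, v3) -> 24. No state change.
Op 5: fork(P0) -> P2. 6 ppages; refcounts: pp0:2 pp1:3 pp2:1 pp3:3 pp4:1 pp5:2
Op 6: write(P1, v2, 154). refcount(pp2)=1 -> write in place. 6 ppages; refcounts: pp0:2 pp1:3 pp2:1 pp3:3 pp4:1 pp5:2
Op 7: write(P0, v0, 155). refcount(pp0)=2>1 -> COPY to pp6. 7 ppages; refcounts: pp0:1 pp1:3 pp2:1 pp3:3 pp4:1 pp5:2 pp6:1
Op 8: read(P1, v2) -> 154. No state change.

Answer: 7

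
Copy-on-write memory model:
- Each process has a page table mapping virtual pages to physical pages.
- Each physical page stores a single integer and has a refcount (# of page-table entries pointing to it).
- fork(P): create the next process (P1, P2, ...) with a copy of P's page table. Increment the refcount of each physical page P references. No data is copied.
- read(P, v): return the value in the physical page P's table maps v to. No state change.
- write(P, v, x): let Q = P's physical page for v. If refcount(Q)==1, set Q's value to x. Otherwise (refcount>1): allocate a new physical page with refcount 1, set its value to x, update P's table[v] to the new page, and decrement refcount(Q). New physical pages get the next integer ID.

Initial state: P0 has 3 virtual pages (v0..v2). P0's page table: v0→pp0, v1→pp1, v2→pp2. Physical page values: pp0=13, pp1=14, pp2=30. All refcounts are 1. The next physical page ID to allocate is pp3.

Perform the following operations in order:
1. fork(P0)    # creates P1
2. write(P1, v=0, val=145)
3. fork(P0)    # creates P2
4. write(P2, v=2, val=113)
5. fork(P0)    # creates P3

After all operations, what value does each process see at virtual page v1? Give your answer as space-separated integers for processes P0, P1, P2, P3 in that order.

Answer: 14 14 14 14

Derivation:
Op 1: fork(P0) -> P1. 3 ppages; refcounts: pp0:2 pp1:2 pp2:2
Op 2: write(P1, v0, 145). refcount(pp0)=2>1 -> COPY to pp3. 4 ppages; refcounts: pp0:1 pp1:2 pp2:2 pp3:1
Op 3: fork(P0) -> P2. 4 ppages; refcounts: pp0:2 pp1:3 pp2:3 pp3:1
Op 4: write(P2, v2, 113). refcount(pp2)=3>1 -> COPY to pp4. 5 ppages; refcounts: pp0:2 pp1:3 pp2:2 pp3:1 pp4:1
Op 5: fork(P0) -> P3. 5 ppages; refcounts: pp0:3 pp1:4 pp2:3 pp3:1 pp4:1
P0: v1 -> pp1 = 14
P1: v1 -> pp1 = 14
P2: v1 -> pp1 = 14
P3: v1 -> pp1 = 14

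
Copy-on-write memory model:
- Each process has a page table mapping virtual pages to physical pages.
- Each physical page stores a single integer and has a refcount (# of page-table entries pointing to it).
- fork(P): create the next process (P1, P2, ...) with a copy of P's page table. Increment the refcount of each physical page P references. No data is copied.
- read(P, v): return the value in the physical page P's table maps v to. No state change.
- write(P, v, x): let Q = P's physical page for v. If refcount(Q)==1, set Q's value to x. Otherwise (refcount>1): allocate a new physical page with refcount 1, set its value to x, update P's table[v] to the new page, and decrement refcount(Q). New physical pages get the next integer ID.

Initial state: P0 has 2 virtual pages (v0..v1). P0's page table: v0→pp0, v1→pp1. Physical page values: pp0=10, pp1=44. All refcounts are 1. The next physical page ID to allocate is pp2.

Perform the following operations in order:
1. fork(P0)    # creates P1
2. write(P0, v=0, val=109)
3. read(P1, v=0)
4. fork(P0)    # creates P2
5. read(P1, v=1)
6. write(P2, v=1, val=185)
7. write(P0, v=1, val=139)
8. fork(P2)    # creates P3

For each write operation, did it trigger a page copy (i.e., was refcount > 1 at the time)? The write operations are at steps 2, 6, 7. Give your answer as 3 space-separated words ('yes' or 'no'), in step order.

Op 1: fork(P0) -> P1. 2 ppages; refcounts: pp0:2 pp1:2
Op 2: write(P0, v0, 109). refcount(pp0)=2>1 -> COPY to pp2. 3 ppages; refcounts: pp0:1 pp1:2 pp2:1
Op 3: read(P1, v0) -> 10. No state change.
Op 4: fork(P0) -> P2. 3 ppages; refcounts: pp0:1 pp1:3 pp2:2
Op 5: read(P1, v1) -> 44. No state change.
Op 6: write(P2, v1, 185). refcount(pp1)=3>1 -> COPY to pp3. 4 ppages; refcounts: pp0:1 pp1:2 pp2:2 pp3:1
Op 7: write(P0, v1, 139). refcount(pp1)=2>1 -> COPY to pp4. 5 ppages; refcounts: pp0:1 pp1:1 pp2:2 pp3:1 pp4:1
Op 8: fork(P2) -> P3. 5 ppages; refcounts: pp0:1 pp1:1 pp2:3 pp3:2 pp4:1

yes yes yes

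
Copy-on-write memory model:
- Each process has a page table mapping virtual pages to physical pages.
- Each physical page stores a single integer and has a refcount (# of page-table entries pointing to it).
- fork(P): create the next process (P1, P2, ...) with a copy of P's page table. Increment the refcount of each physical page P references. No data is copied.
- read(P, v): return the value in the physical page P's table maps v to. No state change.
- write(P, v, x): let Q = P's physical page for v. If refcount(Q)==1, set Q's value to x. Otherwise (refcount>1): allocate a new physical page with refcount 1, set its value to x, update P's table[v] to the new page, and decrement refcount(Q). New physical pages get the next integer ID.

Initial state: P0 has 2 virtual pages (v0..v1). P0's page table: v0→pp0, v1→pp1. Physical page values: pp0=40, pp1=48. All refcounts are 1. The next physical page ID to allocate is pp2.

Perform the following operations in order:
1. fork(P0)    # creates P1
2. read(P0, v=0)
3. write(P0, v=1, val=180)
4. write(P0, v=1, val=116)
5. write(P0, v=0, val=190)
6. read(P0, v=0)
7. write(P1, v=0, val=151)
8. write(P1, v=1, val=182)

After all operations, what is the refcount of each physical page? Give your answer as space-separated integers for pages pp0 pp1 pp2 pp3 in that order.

Answer: 1 1 1 1

Derivation:
Op 1: fork(P0) -> P1. 2 ppages; refcounts: pp0:2 pp1:2
Op 2: read(P0, v0) -> 40. No state change.
Op 3: write(P0, v1, 180). refcount(pp1)=2>1 -> COPY to pp2. 3 ppages; refcounts: pp0:2 pp1:1 pp2:1
Op 4: write(P0, v1, 116). refcount(pp2)=1 -> write in place. 3 ppages; refcounts: pp0:2 pp1:1 pp2:1
Op 5: write(P0, v0, 190). refcount(pp0)=2>1 -> COPY to pp3. 4 ppages; refcounts: pp0:1 pp1:1 pp2:1 pp3:1
Op 6: read(P0, v0) -> 190. No state change.
Op 7: write(P1, v0, 151). refcount(pp0)=1 -> write in place. 4 ppages; refcounts: pp0:1 pp1:1 pp2:1 pp3:1
Op 8: write(P1, v1, 182). refcount(pp1)=1 -> write in place. 4 ppages; refcounts: pp0:1 pp1:1 pp2:1 pp3:1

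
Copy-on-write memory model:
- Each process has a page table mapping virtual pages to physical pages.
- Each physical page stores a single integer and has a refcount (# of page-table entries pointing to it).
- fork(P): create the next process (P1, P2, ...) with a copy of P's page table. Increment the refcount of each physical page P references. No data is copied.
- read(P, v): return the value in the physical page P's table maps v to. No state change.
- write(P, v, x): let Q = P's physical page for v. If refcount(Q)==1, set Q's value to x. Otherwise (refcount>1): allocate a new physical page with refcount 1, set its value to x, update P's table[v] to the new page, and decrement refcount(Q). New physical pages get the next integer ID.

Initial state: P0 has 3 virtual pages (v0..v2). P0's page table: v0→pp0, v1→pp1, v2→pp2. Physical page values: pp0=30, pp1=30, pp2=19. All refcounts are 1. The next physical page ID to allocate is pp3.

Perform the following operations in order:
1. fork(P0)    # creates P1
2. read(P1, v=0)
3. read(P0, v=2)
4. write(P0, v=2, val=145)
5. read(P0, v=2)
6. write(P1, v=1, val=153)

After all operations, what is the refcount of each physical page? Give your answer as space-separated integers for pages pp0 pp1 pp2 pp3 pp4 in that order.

Op 1: fork(P0) -> P1. 3 ppages; refcounts: pp0:2 pp1:2 pp2:2
Op 2: read(P1, v0) -> 30. No state change.
Op 3: read(P0, v2) -> 19. No state change.
Op 4: write(P0, v2, 145). refcount(pp2)=2>1 -> COPY to pp3. 4 ppages; refcounts: pp0:2 pp1:2 pp2:1 pp3:1
Op 5: read(P0, v2) -> 145. No state change.
Op 6: write(P1, v1, 153). refcount(pp1)=2>1 -> COPY to pp4. 5 ppages; refcounts: pp0:2 pp1:1 pp2:1 pp3:1 pp4:1

Answer: 2 1 1 1 1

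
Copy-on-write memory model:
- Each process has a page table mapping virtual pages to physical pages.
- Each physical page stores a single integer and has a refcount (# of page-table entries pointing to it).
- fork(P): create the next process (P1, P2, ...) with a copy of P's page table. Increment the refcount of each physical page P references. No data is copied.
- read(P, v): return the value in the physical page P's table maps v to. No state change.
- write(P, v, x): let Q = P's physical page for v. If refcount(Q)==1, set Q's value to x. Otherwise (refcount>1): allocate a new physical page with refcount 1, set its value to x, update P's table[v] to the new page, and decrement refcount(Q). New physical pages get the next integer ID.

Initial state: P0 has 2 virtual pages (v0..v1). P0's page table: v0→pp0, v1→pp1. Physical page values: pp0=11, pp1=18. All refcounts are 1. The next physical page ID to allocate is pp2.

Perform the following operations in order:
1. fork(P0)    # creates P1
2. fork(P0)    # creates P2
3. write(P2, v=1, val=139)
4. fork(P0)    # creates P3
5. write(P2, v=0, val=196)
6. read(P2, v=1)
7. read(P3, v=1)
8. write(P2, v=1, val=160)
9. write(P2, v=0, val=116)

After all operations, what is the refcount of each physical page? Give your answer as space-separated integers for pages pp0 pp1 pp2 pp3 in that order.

Op 1: fork(P0) -> P1. 2 ppages; refcounts: pp0:2 pp1:2
Op 2: fork(P0) -> P2. 2 ppages; refcounts: pp0:3 pp1:3
Op 3: write(P2, v1, 139). refcount(pp1)=3>1 -> COPY to pp2. 3 ppages; refcounts: pp0:3 pp1:2 pp2:1
Op 4: fork(P0) -> P3. 3 ppages; refcounts: pp0:4 pp1:3 pp2:1
Op 5: write(P2, v0, 196). refcount(pp0)=4>1 -> COPY to pp3. 4 ppages; refcounts: pp0:3 pp1:3 pp2:1 pp3:1
Op 6: read(P2, v1) -> 139. No state change.
Op 7: read(P3, v1) -> 18. No state change.
Op 8: write(P2, v1, 160). refcount(pp2)=1 -> write in place. 4 ppages; refcounts: pp0:3 pp1:3 pp2:1 pp3:1
Op 9: write(P2, v0, 116). refcount(pp3)=1 -> write in place. 4 ppages; refcounts: pp0:3 pp1:3 pp2:1 pp3:1

Answer: 3 3 1 1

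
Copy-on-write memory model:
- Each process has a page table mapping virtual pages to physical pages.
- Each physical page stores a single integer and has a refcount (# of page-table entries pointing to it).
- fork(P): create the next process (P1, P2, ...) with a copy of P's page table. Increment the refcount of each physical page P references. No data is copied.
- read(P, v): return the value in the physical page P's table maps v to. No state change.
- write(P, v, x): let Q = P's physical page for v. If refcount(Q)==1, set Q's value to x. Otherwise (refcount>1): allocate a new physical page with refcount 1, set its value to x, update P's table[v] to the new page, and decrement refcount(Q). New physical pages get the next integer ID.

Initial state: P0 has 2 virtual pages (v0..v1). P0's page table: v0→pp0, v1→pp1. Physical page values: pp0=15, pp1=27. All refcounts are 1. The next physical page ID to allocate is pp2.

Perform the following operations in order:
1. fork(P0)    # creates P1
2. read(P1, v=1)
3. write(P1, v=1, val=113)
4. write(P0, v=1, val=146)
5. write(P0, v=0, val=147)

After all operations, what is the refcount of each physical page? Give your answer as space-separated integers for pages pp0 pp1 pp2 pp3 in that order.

Op 1: fork(P0) -> P1. 2 ppages; refcounts: pp0:2 pp1:2
Op 2: read(P1, v1) -> 27. No state change.
Op 3: write(P1, v1, 113). refcount(pp1)=2>1 -> COPY to pp2. 3 ppages; refcounts: pp0:2 pp1:1 pp2:1
Op 4: write(P0, v1, 146). refcount(pp1)=1 -> write in place. 3 ppages; refcounts: pp0:2 pp1:1 pp2:1
Op 5: write(P0, v0, 147). refcount(pp0)=2>1 -> COPY to pp3. 4 ppages; refcounts: pp0:1 pp1:1 pp2:1 pp3:1

Answer: 1 1 1 1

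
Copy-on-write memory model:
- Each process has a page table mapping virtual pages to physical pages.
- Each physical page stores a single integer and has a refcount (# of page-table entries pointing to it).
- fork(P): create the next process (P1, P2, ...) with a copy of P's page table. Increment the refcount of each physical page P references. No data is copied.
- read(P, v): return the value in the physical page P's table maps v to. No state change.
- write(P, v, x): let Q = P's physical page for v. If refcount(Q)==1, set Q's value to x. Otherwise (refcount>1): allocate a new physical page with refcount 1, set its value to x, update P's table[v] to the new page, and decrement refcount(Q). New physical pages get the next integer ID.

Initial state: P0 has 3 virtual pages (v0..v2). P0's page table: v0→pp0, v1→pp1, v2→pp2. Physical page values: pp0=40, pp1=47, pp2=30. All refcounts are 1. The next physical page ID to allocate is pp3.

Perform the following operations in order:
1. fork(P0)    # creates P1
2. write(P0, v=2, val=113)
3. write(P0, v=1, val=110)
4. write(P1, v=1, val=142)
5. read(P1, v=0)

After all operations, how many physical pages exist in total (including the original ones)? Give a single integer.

Op 1: fork(P0) -> P1. 3 ppages; refcounts: pp0:2 pp1:2 pp2:2
Op 2: write(P0, v2, 113). refcount(pp2)=2>1 -> COPY to pp3. 4 ppages; refcounts: pp0:2 pp1:2 pp2:1 pp3:1
Op 3: write(P0, v1, 110). refcount(pp1)=2>1 -> COPY to pp4. 5 ppages; refcounts: pp0:2 pp1:1 pp2:1 pp3:1 pp4:1
Op 4: write(P1, v1, 142). refcount(pp1)=1 -> write in place. 5 ppages; refcounts: pp0:2 pp1:1 pp2:1 pp3:1 pp4:1
Op 5: read(P1, v0) -> 40. No state change.

Answer: 5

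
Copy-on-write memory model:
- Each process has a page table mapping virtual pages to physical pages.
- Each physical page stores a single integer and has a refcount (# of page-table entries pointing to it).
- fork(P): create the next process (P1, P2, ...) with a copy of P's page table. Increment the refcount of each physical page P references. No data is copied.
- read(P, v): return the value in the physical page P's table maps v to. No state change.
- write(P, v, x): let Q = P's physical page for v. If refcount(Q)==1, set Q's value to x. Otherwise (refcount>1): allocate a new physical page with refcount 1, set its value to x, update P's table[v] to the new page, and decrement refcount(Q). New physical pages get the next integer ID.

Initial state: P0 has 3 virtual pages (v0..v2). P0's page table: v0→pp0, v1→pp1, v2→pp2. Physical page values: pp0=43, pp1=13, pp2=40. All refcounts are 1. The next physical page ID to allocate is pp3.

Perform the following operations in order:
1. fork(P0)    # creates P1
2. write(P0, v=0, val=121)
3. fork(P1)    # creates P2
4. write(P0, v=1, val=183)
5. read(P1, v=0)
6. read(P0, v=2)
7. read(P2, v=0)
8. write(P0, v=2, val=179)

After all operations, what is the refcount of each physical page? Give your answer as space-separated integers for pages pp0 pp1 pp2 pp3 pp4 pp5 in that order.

Answer: 2 2 2 1 1 1

Derivation:
Op 1: fork(P0) -> P1. 3 ppages; refcounts: pp0:2 pp1:2 pp2:2
Op 2: write(P0, v0, 121). refcount(pp0)=2>1 -> COPY to pp3. 4 ppages; refcounts: pp0:1 pp1:2 pp2:2 pp3:1
Op 3: fork(P1) -> P2. 4 ppages; refcounts: pp0:2 pp1:3 pp2:3 pp3:1
Op 4: write(P0, v1, 183). refcount(pp1)=3>1 -> COPY to pp4. 5 ppages; refcounts: pp0:2 pp1:2 pp2:3 pp3:1 pp4:1
Op 5: read(P1, v0) -> 43. No state change.
Op 6: read(P0, v2) -> 40. No state change.
Op 7: read(P2, v0) -> 43. No state change.
Op 8: write(P0, v2, 179). refcount(pp2)=3>1 -> COPY to pp5. 6 ppages; refcounts: pp0:2 pp1:2 pp2:2 pp3:1 pp4:1 pp5:1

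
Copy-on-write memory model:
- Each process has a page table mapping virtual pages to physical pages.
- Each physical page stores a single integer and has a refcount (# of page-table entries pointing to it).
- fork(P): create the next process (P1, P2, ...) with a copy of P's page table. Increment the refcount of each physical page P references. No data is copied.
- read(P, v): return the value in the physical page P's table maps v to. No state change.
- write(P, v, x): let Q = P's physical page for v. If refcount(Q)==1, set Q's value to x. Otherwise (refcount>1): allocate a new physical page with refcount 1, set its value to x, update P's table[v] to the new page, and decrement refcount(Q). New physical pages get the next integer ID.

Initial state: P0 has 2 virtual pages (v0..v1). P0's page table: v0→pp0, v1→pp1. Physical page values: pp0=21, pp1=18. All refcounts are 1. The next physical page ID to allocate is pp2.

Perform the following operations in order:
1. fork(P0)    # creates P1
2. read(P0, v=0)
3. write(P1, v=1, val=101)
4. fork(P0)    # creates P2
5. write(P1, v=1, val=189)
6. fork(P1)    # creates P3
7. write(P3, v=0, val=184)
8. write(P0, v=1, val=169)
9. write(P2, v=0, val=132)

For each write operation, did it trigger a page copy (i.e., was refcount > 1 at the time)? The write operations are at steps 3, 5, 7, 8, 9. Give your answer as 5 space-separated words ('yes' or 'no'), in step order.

Op 1: fork(P0) -> P1. 2 ppages; refcounts: pp0:2 pp1:2
Op 2: read(P0, v0) -> 21. No state change.
Op 3: write(P1, v1, 101). refcount(pp1)=2>1 -> COPY to pp2. 3 ppages; refcounts: pp0:2 pp1:1 pp2:1
Op 4: fork(P0) -> P2. 3 ppages; refcounts: pp0:3 pp1:2 pp2:1
Op 5: write(P1, v1, 189). refcount(pp2)=1 -> write in place. 3 ppages; refcounts: pp0:3 pp1:2 pp2:1
Op 6: fork(P1) -> P3. 3 ppages; refcounts: pp0:4 pp1:2 pp2:2
Op 7: write(P3, v0, 184). refcount(pp0)=4>1 -> COPY to pp3. 4 ppages; refcounts: pp0:3 pp1:2 pp2:2 pp3:1
Op 8: write(P0, v1, 169). refcount(pp1)=2>1 -> COPY to pp4. 5 ppages; refcounts: pp0:3 pp1:1 pp2:2 pp3:1 pp4:1
Op 9: write(P2, v0, 132). refcount(pp0)=3>1 -> COPY to pp5. 6 ppages; refcounts: pp0:2 pp1:1 pp2:2 pp3:1 pp4:1 pp5:1

yes no yes yes yes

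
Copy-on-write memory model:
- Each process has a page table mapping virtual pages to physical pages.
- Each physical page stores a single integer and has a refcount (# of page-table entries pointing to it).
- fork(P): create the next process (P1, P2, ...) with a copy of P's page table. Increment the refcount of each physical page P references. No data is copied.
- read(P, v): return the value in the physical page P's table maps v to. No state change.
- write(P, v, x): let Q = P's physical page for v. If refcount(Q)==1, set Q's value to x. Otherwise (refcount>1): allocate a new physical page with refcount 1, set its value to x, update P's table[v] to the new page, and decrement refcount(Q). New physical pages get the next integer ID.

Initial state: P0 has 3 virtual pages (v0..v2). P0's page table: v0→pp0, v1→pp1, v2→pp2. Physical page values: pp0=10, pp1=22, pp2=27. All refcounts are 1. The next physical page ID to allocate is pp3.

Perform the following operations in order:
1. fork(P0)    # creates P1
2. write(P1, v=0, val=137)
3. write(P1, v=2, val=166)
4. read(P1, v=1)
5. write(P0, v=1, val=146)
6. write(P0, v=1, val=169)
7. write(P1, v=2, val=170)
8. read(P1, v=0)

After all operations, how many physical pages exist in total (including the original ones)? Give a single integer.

Answer: 6

Derivation:
Op 1: fork(P0) -> P1. 3 ppages; refcounts: pp0:2 pp1:2 pp2:2
Op 2: write(P1, v0, 137). refcount(pp0)=2>1 -> COPY to pp3. 4 ppages; refcounts: pp0:1 pp1:2 pp2:2 pp3:1
Op 3: write(P1, v2, 166). refcount(pp2)=2>1 -> COPY to pp4. 5 ppages; refcounts: pp0:1 pp1:2 pp2:1 pp3:1 pp4:1
Op 4: read(P1, v1) -> 22. No state change.
Op 5: write(P0, v1, 146). refcount(pp1)=2>1 -> COPY to pp5. 6 ppages; refcounts: pp0:1 pp1:1 pp2:1 pp3:1 pp4:1 pp5:1
Op 6: write(P0, v1, 169). refcount(pp5)=1 -> write in place. 6 ppages; refcounts: pp0:1 pp1:1 pp2:1 pp3:1 pp4:1 pp5:1
Op 7: write(P1, v2, 170). refcount(pp4)=1 -> write in place. 6 ppages; refcounts: pp0:1 pp1:1 pp2:1 pp3:1 pp4:1 pp5:1
Op 8: read(P1, v0) -> 137. No state change.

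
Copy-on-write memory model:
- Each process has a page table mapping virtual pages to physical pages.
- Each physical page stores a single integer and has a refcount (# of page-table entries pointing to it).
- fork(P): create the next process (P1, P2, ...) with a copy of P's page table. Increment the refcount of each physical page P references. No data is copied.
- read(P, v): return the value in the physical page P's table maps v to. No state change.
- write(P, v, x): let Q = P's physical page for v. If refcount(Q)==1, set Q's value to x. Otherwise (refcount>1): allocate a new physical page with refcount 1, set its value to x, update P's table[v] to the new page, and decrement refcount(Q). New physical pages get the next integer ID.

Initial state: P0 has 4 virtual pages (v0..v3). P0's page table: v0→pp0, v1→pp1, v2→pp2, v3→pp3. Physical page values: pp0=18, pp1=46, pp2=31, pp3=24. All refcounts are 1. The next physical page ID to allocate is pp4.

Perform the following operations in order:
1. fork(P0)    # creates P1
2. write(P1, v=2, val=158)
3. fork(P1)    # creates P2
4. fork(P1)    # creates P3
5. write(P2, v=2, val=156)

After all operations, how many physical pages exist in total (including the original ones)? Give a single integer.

Op 1: fork(P0) -> P1. 4 ppages; refcounts: pp0:2 pp1:2 pp2:2 pp3:2
Op 2: write(P1, v2, 158). refcount(pp2)=2>1 -> COPY to pp4. 5 ppages; refcounts: pp0:2 pp1:2 pp2:1 pp3:2 pp4:1
Op 3: fork(P1) -> P2. 5 ppages; refcounts: pp0:3 pp1:3 pp2:1 pp3:3 pp4:2
Op 4: fork(P1) -> P3. 5 ppages; refcounts: pp0:4 pp1:4 pp2:1 pp3:4 pp4:3
Op 5: write(P2, v2, 156). refcount(pp4)=3>1 -> COPY to pp5. 6 ppages; refcounts: pp0:4 pp1:4 pp2:1 pp3:4 pp4:2 pp5:1

Answer: 6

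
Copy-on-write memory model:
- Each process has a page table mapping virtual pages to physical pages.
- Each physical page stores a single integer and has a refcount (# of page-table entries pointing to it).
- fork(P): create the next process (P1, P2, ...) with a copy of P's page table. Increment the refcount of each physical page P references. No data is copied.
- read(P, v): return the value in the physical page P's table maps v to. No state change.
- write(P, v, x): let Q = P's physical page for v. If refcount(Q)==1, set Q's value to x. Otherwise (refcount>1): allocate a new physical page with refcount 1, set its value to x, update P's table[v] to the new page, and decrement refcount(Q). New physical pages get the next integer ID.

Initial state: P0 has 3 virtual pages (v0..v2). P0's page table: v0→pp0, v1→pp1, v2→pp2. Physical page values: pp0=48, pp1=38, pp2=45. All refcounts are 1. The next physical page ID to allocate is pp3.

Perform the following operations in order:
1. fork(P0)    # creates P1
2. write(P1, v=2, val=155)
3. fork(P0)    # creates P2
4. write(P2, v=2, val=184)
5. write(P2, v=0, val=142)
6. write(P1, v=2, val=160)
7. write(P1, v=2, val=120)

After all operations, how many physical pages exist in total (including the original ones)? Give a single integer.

Answer: 6

Derivation:
Op 1: fork(P0) -> P1. 3 ppages; refcounts: pp0:2 pp1:2 pp2:2
Op 2: write(P1, v2, 155). refcount(pp2)=2>1 -> COPY to pp3. 4 ppages; refcounts: pp0:2 pp1:2 pp2:1 pp3:1
Op 3: fork(P0) -> P2. 4 ppages; refcounts: pp0:3 pp1:3 pp2:2 pp3:1
Op 4: write(P2, v2, 184). refcount(pp2)=2>1 -> COPY to pp4. 5 ppages; refcounts: pp0:3 pp1:3 pp2:1 pp3:1 pp4:1
Op 5: write(P2, v0, 142). refcount(pp0)=3>1 -> COPY to pp5. 6 ppages; refcounts: pp0:2 pp1:3 pp2:1 pp3:1 pp4:1 pp5:1
Op 6: write(P1, v2, 160). refcount(pp3)=1 -> write in place. 6 ppages; refcounts: pp0:2 pp1:3 pp2:1 pp3:1 pp4:1 pp5:1
Op 7: write(P1, v2, 120). refcount(pp3)=1 -> write in place. 6 ppages; refcounts: pp0:2 pp1:3 pp2:1 pp3:1 pp4:1 pp5:1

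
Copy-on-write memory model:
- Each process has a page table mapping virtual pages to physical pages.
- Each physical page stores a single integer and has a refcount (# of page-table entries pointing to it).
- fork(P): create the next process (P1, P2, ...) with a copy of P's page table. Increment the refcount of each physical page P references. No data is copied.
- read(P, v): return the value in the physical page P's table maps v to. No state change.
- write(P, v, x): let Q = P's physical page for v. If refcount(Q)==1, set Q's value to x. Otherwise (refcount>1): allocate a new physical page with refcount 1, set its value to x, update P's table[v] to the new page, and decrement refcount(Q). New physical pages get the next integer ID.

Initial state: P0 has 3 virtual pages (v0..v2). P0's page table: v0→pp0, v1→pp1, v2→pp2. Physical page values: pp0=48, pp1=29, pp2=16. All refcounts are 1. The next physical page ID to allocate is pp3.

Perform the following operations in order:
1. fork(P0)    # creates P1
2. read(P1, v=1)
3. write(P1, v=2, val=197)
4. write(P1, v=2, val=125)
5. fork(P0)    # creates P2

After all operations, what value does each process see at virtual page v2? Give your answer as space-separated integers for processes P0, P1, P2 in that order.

Answer: 16 125 16

Derivation:
Op 1: fork(P0) -> P1. 3 ppages; refcounts: pp0:2 pp1:2 pp2:2
Op 2: read(P1, v1) -> 29. No state change.
Op 3: write(P1, v2, 197). refcount(pp2)=2>1 -> COPY to pp3. 4 ppages; refcounts: pp0:2 pp1:2 pp2:1 pp3:1
Op 4: write(P1, v2, 125). refcount(pp3)=1 -> write in place. 4 ppages; refcounts: pp0:2 pp1:2 pp2:1 pp3:1
Op 5: fork(P0) -> P2. 4 ppages; refcounts: pp0:3 pp1:3 pp2:2 pp3:1
P0: v2 -> pp2 = 16
P1: v2 -> pp3 = 125
P2: v2 -> pp2 = 16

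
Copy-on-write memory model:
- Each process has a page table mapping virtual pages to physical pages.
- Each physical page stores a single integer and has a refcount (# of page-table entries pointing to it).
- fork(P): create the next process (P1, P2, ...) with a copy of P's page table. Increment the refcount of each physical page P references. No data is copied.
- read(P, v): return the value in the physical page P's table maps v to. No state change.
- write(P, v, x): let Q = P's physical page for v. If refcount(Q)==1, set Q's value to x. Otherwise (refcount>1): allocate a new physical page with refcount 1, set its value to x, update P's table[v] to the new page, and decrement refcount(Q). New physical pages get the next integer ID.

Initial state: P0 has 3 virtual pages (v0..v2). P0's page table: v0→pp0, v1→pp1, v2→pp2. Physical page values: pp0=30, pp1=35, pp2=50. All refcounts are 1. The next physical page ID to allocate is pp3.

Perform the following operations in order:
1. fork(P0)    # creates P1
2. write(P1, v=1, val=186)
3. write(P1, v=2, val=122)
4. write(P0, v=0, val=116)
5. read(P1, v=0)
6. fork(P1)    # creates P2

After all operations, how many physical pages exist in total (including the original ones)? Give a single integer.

Op 1: fork(P0) -> P1. 3 ppages; refcounts: pp0:2 pp1:2 pp2:2
Op 2: write(P1, v1, 186). refcount(pp1)=2>1 -> COPY to pp3. 4 ppages; refcounts: pp0:2 pp1:1 pp2:2 pp3:1
Op 3: write(P1, v2, 122). refcount(pp2)=2>1 -> COPY to pp4. 5 ppages; refcounts: pp0:2 pp1:1 pp2:1 pp3:1 pp4:1
Op 4: write(P0, v0, 116). refcount(pp0)=2>1 -> COPY to pp5. 6 ppages; refcounts: pp0:1 pp1:1 pp2:1 pp3:1 pp4:1 pp5:1
Op 5: read(P1, v0) -> 30. No state change.
Op 6: fork(P1) -> P2. 6 ppages; refcounts: pp0:2 pp1:1 pp2:1 pp3:2 pp4:2 pp5:1

Answer: 6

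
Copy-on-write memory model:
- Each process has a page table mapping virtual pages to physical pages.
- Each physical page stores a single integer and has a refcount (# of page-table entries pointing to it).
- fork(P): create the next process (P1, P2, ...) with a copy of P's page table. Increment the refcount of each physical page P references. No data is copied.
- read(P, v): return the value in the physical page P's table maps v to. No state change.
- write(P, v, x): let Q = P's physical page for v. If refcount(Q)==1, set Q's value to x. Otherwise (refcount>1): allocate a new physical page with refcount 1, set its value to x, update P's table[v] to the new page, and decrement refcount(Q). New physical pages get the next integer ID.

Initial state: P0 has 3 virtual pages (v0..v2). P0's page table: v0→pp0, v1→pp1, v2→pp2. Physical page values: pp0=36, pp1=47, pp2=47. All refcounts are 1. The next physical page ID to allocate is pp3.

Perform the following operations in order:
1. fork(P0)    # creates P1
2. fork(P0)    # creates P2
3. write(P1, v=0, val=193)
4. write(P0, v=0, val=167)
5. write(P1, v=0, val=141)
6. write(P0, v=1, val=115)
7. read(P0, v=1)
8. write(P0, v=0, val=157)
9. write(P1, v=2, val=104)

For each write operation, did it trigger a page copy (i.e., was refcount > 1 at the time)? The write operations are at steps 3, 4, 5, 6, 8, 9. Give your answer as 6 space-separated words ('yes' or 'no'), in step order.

Op 1: fork(P0) -> P1. 3 ppages; refcounts: pp0:2 pp1:2 pp2:2
Op 2: fork(P0) -> P2. 3 ppages; refcounts: pp0:3 pp1:3 pp2:3
Op 3: write(P1, v0, 193). refcount(pp0)=3>1 -> COPY to pp3. 4 ppages; refcounts: pp0:2 pp1:3 pp2:3 pp3:1
Op 4: write(P0, v0, 167). refcount(pp0)=2>1 -> COPY to pp4. 5 ppages; refcounts: pp0:1 pp1:3 pp2:3 pp3:1 pp4:1
Op 5: write(P1, v0, 141). refcount(pp3)=1 -> write in place. 5 ppages; refcounts: pp0:1 pp1:3 pp2:3 pp3:1 pp4:1
Op 6: write(P0, v1, 115). refcount(pp1)=3>1 -> COPY to pp5. 6 ppages; refcounts: pp0:1 pp1:2 pp2:3 pp3:1 pp4:1 pp5:1
Op 7: read(P0, v1) -> 115. No state change.
Op 8: write(P0, v0, 157). refcount(pp4)=1 -> write in place. 6 ppages; refcounts: pp0:1 pp1:2 pp2:3 pp3:1 pp4:1 pp5:1
Op 9: write(P1, v2, 104). refcount(pp2)=3>1 -> COPY to pp6. 7 ppages; refcounts: pp0:1 pp1:2 pp2:2 pp3:1 pp4:1 pp5:1 pp6:1

yes yes no yes no yes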